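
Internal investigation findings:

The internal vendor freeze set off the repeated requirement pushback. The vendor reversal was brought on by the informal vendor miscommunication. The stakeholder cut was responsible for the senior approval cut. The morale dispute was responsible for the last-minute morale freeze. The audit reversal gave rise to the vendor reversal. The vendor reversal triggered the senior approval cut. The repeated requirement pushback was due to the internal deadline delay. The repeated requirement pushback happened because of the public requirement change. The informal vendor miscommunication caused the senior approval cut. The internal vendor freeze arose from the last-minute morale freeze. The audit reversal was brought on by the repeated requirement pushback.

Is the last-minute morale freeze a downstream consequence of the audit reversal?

No

The audit reversal leads to the vendor reversal, the senior approval cut; the last-minute morale freeze is not among them.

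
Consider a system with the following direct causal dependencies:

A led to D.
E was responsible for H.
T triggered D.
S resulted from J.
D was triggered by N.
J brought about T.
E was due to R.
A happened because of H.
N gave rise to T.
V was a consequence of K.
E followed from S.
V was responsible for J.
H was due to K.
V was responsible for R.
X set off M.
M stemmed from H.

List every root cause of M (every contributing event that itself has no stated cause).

K, X

Tracing upstream from M: M ← H ← K.
A separate upstream branch: M ← X.
Each of those chain origins has no stated cause.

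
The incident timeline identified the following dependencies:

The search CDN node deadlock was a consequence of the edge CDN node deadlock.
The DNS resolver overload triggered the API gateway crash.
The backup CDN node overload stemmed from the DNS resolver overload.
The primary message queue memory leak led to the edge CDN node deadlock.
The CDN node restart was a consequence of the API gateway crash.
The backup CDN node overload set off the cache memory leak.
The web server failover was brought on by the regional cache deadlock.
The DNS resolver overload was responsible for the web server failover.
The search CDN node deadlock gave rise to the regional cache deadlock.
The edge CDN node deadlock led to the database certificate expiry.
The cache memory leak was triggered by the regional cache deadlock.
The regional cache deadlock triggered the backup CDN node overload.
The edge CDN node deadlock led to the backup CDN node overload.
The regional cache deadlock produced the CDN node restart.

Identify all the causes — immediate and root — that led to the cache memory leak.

the DNS resolver overload, the backup CDN node overload, the edge CDN node deadlock, the primary message queue memory leak, the regional cache deadlock, the search CDN node deadlock

Immediate causes of the cache memory leak: the regional cache deadlock, the backup CDN node overload.
Further upstream: the primary message queue memory leak, the DNS resolver overload, the edge CDN node deadlock, the search CDN node deadlock.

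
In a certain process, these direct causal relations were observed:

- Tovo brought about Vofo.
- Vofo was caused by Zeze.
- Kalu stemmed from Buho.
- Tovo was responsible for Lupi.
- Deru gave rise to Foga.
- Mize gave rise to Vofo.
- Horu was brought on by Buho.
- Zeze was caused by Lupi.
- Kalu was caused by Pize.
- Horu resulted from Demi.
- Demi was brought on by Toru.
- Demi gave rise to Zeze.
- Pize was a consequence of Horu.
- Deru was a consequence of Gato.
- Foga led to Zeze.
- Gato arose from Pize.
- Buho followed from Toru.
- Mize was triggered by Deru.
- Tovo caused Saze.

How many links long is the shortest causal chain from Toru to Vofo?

3

Shortest chain: Toru → Demi → Zeze → Vofo.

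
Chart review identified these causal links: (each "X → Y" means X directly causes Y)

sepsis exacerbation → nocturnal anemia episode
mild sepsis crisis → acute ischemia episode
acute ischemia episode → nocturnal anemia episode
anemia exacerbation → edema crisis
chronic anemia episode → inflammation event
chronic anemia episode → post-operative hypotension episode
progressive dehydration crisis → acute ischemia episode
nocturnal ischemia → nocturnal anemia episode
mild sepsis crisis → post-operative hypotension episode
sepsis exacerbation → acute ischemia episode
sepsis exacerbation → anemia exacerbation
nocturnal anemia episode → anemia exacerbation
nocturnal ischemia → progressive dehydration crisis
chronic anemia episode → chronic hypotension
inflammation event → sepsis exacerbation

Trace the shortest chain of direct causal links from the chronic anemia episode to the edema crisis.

the chronic anemia episode → the inflammation event
the inflammation event → the sepsis exacerbation
the sepsis exacerbation → the anemia exacerbation
the anemia exacerbation → the edema crisis
Length: 4 steps.

the chronic anemia episode → the inflammation event → the sepsis exacerbation → the anemia exacerbation → the edema crisis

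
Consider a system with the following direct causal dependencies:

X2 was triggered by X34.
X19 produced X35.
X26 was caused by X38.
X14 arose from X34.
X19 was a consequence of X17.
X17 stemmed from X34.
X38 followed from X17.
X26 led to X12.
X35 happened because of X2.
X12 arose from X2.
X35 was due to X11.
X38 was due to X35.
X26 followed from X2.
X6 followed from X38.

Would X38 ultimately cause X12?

There is a causal chain: X38 → X26 → X12.

Yes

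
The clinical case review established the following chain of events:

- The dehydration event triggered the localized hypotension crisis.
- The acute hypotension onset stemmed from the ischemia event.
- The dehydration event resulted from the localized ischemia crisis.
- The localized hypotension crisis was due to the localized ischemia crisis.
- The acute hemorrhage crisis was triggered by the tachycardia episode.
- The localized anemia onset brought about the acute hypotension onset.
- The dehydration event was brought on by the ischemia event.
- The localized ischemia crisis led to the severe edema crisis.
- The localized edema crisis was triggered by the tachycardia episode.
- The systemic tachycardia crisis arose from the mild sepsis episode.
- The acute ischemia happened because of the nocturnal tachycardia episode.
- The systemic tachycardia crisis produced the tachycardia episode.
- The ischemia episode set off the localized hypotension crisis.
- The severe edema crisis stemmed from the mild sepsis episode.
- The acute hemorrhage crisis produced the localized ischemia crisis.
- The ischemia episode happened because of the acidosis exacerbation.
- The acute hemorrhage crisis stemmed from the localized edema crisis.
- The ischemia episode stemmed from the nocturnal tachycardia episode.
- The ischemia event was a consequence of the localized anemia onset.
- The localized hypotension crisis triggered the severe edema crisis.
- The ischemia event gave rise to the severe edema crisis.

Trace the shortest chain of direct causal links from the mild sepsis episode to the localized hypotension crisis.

the mild sepsis episode → the systemic tachycardia crisis
the systemic tachycardia crisis → the tachycardia episode
the tachycardia episode → the acute hemorrhage crisis
the acute hemorrhage crisis → the localized ischemia crisis
the localized ischemia crisis → the localized hypotension crisis
Length: 5 steps.

the mild sepsis episode → the systemic tachycardia crisis → the tachycardia episode → the acute hemorrhage crisis → the localized ischemia crisis → the localized hypotension crisis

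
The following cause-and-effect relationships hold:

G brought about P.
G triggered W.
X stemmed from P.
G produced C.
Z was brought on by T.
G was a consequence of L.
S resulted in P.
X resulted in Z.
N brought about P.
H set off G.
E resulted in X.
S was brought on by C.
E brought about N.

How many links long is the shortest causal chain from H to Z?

4

Shortest chain: H → G → P → X → Z.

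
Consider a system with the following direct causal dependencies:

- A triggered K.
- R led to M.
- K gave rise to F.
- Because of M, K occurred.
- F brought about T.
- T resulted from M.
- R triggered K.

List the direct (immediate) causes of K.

A, M, R → K with nothing further upstream stated.

A, M, R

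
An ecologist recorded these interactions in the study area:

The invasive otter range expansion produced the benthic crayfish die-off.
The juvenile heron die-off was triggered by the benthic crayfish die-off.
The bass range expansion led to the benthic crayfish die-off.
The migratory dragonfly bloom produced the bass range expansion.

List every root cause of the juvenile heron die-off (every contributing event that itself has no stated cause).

the invasive otter range expansion, the migratory dragonfly bloom

Tracing upstream from the juvenile heron die-off: the juvenile heron die-off ← the benthic crayfish die-off ← the invasive otter range expansion.
A separate upstream branch: the juvenile heron die-off ← the benthic crayfish die-off ← the bass range expansion ← the migratory dragonfly bloom.
Each of those chain origins has no stated cause.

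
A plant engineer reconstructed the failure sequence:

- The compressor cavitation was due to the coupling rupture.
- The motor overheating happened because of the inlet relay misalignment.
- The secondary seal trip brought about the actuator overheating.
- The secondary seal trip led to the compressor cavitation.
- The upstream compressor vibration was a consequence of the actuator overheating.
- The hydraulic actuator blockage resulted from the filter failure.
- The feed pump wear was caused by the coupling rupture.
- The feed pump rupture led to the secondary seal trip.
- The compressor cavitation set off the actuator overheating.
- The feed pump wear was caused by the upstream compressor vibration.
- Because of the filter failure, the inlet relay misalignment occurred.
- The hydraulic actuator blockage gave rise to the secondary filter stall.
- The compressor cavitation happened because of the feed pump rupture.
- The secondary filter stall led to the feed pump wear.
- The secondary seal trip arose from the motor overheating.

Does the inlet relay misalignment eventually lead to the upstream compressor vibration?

Yes

There is a causal chain: the inlet relay misalignment → the motor overheating → the secondary seal trip → the actuator overheating → the upstream compressor vibration.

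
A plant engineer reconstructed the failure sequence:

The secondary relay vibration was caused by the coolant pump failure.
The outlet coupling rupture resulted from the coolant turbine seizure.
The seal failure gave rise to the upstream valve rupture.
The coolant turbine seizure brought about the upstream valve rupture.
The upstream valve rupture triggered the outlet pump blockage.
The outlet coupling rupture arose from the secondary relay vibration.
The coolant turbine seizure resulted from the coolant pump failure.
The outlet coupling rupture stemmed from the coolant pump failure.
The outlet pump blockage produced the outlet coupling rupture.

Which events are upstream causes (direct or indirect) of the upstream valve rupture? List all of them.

the coolant pump failure, the coolant turbine seizure, the seal failure

Immediate causes of the upstream valve rupture: the seal failure, the coolant turbine seizure.
Further upstream: the coolant pump failure.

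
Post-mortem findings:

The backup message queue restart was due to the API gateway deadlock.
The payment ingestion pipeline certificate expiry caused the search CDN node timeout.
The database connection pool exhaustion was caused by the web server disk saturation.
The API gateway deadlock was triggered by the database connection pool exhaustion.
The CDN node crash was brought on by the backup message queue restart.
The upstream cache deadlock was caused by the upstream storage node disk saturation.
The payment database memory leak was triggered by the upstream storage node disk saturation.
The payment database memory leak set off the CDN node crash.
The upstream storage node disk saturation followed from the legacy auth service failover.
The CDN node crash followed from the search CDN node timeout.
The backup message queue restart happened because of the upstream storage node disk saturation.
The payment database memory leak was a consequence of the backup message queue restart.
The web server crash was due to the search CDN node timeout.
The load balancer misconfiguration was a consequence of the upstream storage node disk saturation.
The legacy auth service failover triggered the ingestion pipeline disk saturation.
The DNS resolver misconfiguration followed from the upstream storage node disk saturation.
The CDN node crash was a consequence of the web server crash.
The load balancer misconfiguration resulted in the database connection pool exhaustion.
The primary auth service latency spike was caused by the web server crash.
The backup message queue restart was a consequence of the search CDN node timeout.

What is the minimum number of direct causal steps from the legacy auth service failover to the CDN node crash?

Shortest chain: the legacy auth service failover → the upstream storage node disk saturation → the backup message queue restart → the CDN node crash.

3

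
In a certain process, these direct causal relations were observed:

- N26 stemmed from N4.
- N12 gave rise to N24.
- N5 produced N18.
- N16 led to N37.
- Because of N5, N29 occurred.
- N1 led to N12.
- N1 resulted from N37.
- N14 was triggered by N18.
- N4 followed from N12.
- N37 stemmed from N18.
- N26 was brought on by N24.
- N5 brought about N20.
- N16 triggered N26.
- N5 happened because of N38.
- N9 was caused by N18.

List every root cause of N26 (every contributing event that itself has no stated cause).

Tracing upstream from N26: N26 ← N16.
A separate upstream branch: N26 ← N4 ← N12 ← N1 ← N37 ← N18 ← N5 ← N38.
Each of those chain origins has no stated cause.

N16, N38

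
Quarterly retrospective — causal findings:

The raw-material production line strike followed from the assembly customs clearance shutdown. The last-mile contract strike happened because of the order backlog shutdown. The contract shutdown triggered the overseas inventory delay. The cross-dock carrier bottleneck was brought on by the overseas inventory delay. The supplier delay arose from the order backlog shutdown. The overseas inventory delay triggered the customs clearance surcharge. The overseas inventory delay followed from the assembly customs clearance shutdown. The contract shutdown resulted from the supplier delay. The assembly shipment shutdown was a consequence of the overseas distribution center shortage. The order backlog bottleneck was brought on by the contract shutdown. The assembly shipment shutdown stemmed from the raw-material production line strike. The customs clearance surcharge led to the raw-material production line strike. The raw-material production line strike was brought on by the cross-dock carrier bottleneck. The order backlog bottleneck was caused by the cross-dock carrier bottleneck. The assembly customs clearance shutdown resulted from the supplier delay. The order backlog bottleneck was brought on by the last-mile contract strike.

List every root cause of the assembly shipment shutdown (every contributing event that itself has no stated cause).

Tracing upstream from the assembly shipment shutdown: the assembly shipment shutdown ← the raw-material production line strike ← the assembly customs clearance shutdown ← the supplier delay ← the order backlog shutdown.
A separate upstream branch: the assembly shipment shutdown ← the overseas distribution center shortage.
Each of those chain origins has no stated cause.

the order backlog shutdown, the overseas distribution center shortage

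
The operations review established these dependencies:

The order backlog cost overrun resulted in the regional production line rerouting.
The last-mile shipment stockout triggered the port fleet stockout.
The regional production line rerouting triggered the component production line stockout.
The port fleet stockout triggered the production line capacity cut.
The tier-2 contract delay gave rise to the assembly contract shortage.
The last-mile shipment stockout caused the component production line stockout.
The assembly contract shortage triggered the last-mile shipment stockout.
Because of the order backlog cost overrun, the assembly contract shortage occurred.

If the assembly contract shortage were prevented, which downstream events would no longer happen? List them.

Downstream of the assembly contract shortage: the last-mile shipment stockout, the component production line stockout, the port fleet stockout, the production line capacity cut.
Of those, still caused via another path: the component production line stockout.
The remainder have no surviving cause.

the last-mile shipment stockout, the port fleet stockout, the production line capacity cut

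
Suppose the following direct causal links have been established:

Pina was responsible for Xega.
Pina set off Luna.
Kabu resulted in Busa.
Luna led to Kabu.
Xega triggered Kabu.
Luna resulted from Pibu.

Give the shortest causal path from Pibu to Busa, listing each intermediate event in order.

Pibu → Luna → Kabu → Busa

Pibu → Luna
Luna → Kabu
Kabu → Busa
Length: 3 steps.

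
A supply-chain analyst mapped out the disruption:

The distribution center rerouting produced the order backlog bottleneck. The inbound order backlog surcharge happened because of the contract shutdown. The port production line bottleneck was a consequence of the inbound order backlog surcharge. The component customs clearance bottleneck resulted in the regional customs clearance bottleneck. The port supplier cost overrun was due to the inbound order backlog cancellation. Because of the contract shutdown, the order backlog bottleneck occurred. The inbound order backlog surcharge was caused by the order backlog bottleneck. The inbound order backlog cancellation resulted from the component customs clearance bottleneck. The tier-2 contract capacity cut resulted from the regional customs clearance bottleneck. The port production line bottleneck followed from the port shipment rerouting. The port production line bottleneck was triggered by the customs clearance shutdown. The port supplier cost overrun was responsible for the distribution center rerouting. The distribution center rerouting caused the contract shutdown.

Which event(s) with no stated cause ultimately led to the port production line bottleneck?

Tracing upstream from the port production line bottleneck: the port production line bottleneck ← the inbound order backlog surcharge ← the contract shutdown ← the distribution center rerouting ← the port supplier cost overrun ← the inbound order backlog cancellation ← the component customs clearance bottleneck.
A separate upstream branch: the port production line bottleneck ← the port shipment rerouting.
A separate upstream branch: the port production line bottleneck ← the customs clearance shutdown.
Each of those chain origins has no stated cause.

the component customs clearance bottleneck, the customs clearance shutdown, the port shipment rerouting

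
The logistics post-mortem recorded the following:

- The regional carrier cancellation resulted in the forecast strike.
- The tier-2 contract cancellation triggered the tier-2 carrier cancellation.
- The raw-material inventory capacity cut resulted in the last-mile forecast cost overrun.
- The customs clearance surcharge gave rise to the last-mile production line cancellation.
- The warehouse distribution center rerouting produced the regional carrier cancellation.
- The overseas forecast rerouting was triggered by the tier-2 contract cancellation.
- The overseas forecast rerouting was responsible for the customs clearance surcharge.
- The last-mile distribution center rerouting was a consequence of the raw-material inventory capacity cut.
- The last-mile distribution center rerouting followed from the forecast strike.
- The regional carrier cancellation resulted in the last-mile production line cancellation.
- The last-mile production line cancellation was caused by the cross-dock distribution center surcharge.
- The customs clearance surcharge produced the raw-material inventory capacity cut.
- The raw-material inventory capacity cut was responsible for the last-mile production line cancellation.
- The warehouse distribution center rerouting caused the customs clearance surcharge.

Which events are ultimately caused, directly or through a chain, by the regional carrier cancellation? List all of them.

the forecast strike, the last-mile distribution center rerouting, the last-mile production line cancellation

Direct effects: the forecast strike, the last-mile production line cancellation.
2 steps out: the last-mile distribution center rerouting.
Not reachable from it: the tier-2 contract cancellation, the warehouse distribution center rerouting, the tier-2 carrier cancellation, the overseas forecast rerouting, the customs clearance surcharge, the raw-material inventory capacity cut, the last-mile forecast cost overrun, the cross-dock distribution center surcharge.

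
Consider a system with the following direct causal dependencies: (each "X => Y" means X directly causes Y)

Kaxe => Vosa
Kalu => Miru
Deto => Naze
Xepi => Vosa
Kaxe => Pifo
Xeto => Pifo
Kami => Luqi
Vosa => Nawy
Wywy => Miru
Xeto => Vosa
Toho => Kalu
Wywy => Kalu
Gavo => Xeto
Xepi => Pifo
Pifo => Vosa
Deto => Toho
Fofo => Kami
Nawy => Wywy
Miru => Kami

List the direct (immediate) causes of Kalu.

Upstream contributors include Deto, Xepi, Gavo, Kaxe, Xeto, Pifo, Vosa, Nawy, but only Toho, Wywy feed directly into Kalu.

Toho, Wywy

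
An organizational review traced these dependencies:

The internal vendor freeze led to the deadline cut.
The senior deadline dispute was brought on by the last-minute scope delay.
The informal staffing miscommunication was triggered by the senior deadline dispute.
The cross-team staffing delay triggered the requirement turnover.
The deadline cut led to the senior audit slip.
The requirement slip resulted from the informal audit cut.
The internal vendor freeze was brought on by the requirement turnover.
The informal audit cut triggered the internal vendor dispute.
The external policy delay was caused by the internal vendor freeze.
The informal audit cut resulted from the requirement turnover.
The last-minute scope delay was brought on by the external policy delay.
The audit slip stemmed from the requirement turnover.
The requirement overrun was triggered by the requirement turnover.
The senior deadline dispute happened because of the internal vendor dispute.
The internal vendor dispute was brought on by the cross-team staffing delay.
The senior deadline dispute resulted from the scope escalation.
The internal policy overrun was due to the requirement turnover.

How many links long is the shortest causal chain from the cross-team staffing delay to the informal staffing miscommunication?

Shortest chain: the cross-team staffing delay → the internal vendor dispute → the senior deadline dispute → the informal staffing miscommunication.

3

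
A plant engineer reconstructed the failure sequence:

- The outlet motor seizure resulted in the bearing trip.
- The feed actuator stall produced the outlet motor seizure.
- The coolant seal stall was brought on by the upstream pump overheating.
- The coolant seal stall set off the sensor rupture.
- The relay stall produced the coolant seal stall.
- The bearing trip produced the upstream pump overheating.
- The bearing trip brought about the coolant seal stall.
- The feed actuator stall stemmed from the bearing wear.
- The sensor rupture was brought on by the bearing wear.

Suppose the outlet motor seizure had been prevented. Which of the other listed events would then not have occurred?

Downstream of the outlet motor seizure: the bearing trip, the upstream pump overheating, the coolant seal stall, the sensor rupture.
Of those, still caused via another path: the coolant seal stall, the sensor rupture.
The remainder have no surviving cause.

the bearing trip, the upstream pump overheating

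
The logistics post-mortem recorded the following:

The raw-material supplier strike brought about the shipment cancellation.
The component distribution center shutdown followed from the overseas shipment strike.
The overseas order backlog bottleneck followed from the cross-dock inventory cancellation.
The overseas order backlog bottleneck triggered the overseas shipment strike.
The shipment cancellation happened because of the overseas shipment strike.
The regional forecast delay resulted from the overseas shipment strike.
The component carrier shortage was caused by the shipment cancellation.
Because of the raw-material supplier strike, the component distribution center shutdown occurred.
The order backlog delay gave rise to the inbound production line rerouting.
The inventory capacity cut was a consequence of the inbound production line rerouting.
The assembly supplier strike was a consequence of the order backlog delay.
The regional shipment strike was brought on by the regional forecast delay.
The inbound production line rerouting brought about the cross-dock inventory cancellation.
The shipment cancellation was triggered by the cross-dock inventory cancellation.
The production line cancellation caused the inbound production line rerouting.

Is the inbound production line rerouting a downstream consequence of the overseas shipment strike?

The overseas shipment strike leads to the shipment cancellation, the regional forecast delay, the component carrier shortage, the regional shipment strike, the component distribution center shutdown; the inbound production line rerouting is not among them.

No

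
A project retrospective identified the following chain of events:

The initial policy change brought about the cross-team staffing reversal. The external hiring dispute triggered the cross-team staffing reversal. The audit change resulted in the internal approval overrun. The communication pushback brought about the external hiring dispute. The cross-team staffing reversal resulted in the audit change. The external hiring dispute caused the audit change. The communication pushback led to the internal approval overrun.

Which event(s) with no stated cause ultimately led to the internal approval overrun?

the communication pushback, the initial policy change

Tracing upstream from the internal approval overrun: the internal approval overrun ← the communication pushback.
A separate upstream branch: the internal approval overrun ← the audit change ← the cross-team staffing reversal ← the initial policy change.
Each of those chain origins has no stated cause.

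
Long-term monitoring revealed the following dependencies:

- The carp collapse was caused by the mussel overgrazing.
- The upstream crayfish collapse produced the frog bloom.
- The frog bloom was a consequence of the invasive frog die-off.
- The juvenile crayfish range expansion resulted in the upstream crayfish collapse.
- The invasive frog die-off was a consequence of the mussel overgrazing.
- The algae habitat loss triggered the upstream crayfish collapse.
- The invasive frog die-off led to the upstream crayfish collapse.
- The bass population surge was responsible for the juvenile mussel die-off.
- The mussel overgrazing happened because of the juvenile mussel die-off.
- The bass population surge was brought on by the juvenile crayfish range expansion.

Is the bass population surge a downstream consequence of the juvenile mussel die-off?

No

The juvenile mussel die-off leads to the mussel overgrazing, the carp collapse, the invasive frog die-off, the upstream crayfish collapse, the frog bloom; the bass population surge is not among them.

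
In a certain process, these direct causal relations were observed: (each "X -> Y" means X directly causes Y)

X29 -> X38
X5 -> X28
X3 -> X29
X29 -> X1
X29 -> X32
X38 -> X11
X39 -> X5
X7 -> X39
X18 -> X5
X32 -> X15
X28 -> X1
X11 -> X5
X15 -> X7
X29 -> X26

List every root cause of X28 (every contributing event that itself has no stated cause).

Tracing upstream from X28: X28 ← X5 ← X11 ← X38 ← X29 ← X3.
A separate upstream branch: X28 ← X5 ← X18.
Each of those chain origins has no stated cause.

X18, X3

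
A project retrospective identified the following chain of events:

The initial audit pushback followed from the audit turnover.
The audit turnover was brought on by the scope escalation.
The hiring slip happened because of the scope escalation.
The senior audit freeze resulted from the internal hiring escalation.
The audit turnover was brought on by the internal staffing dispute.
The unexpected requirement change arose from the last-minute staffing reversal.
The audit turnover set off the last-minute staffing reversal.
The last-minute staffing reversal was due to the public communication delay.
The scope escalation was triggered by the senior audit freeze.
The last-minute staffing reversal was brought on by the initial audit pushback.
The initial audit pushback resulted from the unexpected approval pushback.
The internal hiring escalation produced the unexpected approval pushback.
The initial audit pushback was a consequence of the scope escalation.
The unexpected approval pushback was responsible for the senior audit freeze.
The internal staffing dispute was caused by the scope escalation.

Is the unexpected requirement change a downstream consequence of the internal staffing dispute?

Yes

There is a causal chain: the internal staffing dispute → the audit turnover → the last-minute staffing reversal → the unexpected requirement change.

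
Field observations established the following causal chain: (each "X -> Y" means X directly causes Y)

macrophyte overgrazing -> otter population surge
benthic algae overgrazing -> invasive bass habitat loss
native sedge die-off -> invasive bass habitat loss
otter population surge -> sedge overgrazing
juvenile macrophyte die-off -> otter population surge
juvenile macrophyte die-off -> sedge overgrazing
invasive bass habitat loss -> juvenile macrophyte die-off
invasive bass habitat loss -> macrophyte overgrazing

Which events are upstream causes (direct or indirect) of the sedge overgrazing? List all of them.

the benthic algae overgrazing, the invasive bass habitat loss, the juvenile macrophyte die-off, the macrophyte overgrazing, the native sedge die-off, the otter population surge

Immediate causes of the sedge overgrazing: the juvenile macrophyte die-off, the otter population surge.
Further upstream: the native sedge die-off, the invasive bass habitat loss, the macrophyte overgrazing, the benthic algae overgrazing.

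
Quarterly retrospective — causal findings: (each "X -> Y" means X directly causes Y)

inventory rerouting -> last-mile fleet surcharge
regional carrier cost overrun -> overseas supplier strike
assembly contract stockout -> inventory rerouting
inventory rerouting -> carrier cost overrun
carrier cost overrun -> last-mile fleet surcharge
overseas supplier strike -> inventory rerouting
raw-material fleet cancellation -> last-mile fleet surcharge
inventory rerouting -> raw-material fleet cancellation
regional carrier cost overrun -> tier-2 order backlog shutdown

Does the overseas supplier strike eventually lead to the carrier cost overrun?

Yes

There is a causal chain: the overseas supplier strike → the inventory rerouting → the carrier cost overrun.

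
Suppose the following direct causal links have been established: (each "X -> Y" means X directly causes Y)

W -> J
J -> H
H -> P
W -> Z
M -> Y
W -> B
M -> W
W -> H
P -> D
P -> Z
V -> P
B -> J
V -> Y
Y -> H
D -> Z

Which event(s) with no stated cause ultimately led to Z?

M, V

Tracing upstream from Z: Z ← W ← M.
A separate upstream branch: Z ← P ← V.
Each of those chain origins has no stated cause.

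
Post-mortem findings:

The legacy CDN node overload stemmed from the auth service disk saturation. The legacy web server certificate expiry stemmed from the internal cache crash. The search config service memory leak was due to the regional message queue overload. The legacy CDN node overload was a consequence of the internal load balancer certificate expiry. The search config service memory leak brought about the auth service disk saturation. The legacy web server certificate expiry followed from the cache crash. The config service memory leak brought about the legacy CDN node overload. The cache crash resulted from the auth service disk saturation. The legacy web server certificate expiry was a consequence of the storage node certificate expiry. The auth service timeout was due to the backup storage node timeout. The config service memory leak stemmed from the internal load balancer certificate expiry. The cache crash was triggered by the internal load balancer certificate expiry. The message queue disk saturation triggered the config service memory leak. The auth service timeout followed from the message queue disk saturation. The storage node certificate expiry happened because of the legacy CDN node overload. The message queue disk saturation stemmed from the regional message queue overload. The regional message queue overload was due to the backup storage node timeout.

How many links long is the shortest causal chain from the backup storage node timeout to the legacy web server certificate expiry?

5

Shortest chain: the backup storage node timeout → the regional message queue overload → the search config service memory leak → the auth service disk saturation → the cache crash → the legacy web server certificate expiry.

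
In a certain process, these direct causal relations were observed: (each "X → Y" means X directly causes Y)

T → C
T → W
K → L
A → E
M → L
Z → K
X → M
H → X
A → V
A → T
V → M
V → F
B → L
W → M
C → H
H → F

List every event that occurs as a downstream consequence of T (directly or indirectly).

Direct effects: C, W.
2 steps out: H, M.
3 steps out: F, X, L.
Not reachable from it: Z, A, V, K, E, B.

C, F, H, L, M, W, X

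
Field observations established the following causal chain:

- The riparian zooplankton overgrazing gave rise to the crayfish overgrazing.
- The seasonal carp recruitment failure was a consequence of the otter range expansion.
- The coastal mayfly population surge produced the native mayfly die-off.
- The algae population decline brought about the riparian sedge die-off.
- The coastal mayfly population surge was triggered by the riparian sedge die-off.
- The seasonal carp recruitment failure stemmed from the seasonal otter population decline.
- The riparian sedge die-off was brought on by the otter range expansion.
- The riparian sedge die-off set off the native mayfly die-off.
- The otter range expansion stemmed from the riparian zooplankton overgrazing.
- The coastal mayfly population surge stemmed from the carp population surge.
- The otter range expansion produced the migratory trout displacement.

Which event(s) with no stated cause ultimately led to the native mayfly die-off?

the algae population decline, the carp population surge, the riparian zooplankton overgrazing

Tracing upstream from the native mayfly die-off: the native mayfly die-off ← the riparian sedge die-off ← the otter range expansion ← the riparian zooplankton overgrazing.
A separate upstream branch: the native mayfly die-off ← the riparian sedge die-off ← the algae population decline.
A separate upstream branch: the native mayfly die-off ← the coastal mayfly population surge ← the carp population surge.
Each of those chain origins has no stated cause.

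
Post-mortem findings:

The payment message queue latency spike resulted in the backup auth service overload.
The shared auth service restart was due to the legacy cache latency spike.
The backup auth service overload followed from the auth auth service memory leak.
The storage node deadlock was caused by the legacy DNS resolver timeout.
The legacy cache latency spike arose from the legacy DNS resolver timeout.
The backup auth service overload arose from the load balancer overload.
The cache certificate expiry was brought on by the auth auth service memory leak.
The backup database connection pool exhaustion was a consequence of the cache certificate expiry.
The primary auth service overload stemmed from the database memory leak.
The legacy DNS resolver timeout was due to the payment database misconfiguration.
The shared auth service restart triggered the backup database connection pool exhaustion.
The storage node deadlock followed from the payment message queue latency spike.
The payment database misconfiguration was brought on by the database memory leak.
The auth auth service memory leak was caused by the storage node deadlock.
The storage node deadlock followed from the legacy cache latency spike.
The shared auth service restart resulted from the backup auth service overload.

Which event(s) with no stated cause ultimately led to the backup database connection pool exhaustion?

the database memory leak, the load balancer overload, the payment message queue latency spike

Tracing upstream from the backup database connection pool exhaustion: the backup database connection pool exhaustion ← the shared auth service restart ← the backup auth service overload ← the load balancer overload.
A separate upstream branch: the backup database connection pool exhaustion ← the shared auth service restart ← the backup auth service overload ← the payment message queue latency spike.
A separate upstream branch: the backup database connection pool exhaustion ← the shared auth service restart ← the legacy cache latency spike ← the legacy DNS resolver timeout ← the payment database misconfiguration ← the database memory leak.
Each of those chain origins has no stated cause.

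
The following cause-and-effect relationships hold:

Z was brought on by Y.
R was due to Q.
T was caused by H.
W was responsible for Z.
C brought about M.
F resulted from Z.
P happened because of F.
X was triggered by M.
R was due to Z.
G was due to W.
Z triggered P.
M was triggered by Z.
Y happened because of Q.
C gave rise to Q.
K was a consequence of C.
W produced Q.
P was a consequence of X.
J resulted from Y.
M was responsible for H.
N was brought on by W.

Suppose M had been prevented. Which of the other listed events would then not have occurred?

H, T, X

Downstream of M: H, X, P, T.
Of those, still caused via another path: P.
The remainder have no surviving cause.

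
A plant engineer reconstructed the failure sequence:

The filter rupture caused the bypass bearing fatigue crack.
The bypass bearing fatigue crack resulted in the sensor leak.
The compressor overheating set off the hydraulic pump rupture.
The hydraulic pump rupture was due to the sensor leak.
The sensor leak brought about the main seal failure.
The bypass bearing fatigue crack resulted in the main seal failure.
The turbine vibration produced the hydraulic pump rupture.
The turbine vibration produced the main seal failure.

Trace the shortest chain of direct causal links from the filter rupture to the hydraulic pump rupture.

the filter rupture → the bypass bearing fatigue crack → the sensor leak → the hydraulic pump rupture

the filter rupture → the bypass bearing fatigue crack
the bypass bearing fatigue crack → the sensor leak
the sensor leak → the hydraulic pump rupture
Length: 3 steps.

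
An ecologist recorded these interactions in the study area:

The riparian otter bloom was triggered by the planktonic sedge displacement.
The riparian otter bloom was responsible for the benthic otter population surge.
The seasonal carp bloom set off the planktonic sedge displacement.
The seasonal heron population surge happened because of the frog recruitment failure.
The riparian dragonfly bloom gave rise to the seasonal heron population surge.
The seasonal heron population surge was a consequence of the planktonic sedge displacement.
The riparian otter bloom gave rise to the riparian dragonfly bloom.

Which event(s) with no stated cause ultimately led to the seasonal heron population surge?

the frog recruitment failure, the seasonal carp bloom

Tracing upstream from the seasonal heron population surge: the seasonal heron population surge ← the planktonic sedge displacement ← the seasonal carp bloom.
A separate upstream branch: the seasonal heron population surge ← the frog recruitment failure.
Each of those chain origins has no stated cause.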